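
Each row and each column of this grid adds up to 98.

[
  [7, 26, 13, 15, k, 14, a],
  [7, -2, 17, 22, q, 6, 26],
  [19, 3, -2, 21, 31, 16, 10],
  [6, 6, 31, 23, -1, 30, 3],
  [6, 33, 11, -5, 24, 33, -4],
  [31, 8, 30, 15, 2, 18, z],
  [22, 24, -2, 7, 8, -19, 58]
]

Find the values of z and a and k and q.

Row 6: 31 + 8 + 30 + 15 + 2 + 18 = 104, so its missing entry is 98 − 104 = -6.
Row 2: 7 − 2 + 17 + 22 + 6 + 26 = 76, so its missing entry is 98 − 76 = 22.
Column 5: 22 + 31 − 1 + 24 + 2 + 8 = 86, so its missing entry is 98 − 86 = 12.
Row 1: 7 + 26 + 13 + 15 + 12 + 14 = 87, so its missing entry is 98 − 87 = 11.

z = -6, a = 11, k = 12, q = 22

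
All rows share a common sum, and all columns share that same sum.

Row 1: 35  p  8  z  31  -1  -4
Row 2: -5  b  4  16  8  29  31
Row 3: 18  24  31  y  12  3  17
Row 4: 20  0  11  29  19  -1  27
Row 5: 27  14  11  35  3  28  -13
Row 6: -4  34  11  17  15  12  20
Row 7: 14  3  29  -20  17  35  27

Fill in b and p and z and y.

b = 22, p = 8, z = 28, y = 0

Rows 4 and 5 both sum to 105, so that's the common total.
Row 2 has -5 + 4 + 16 + 8 + 29 + 31 = 83; the blank must be 105 − 83 = 22.
Column 2 has 22 + 24 + 0 + 14 + 34 + 3 = 97; the blank must be 105 − 97 = 8.
Row 1 has 35 + 8 + 8 + 31 − 1 − 4 = 77; the blank must be 105 − 77 = 28.
Row 3 has 18 + 24 + 31 + 12 + 3 + 17 = 105; the blank must be 105 − 105 = 0.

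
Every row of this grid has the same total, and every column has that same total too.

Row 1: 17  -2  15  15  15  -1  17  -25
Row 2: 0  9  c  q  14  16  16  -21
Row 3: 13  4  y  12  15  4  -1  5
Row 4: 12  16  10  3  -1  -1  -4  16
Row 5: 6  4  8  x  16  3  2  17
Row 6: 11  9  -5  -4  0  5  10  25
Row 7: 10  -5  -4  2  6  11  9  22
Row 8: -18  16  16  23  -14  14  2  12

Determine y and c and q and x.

Rows 1 and 4 both sum to 51, so that's the common total.
Row 5 has 6 + 4 + 8 + 16 + 3 + 2 + 17 = 56; the blank must be 51 − 56 = -5.
Column 4 has 15 + 12 + 3 − 5 − 4 + 2 + 23 = 46; the blank must be 51 − 46 = 5.
Row 2 has 0 + 9 + 5 + 14 + 16 + 16 − 21 = 39; the blank must be 51 − 39 = 12.
Row 3 has 13 + 4 + 12 + 15 + 4 − 1 + 5 = 52; the blank must be 51 − 52 = -1.

y = -1, c = 12, q = 5, x = -5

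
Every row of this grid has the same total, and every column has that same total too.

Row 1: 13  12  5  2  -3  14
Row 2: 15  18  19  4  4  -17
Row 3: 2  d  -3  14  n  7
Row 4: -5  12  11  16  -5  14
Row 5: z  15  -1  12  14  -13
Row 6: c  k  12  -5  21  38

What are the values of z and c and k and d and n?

z = 16, c = 2, k = -25, d = 11, n = 12

Rows 1 and 2 both sum to 43, so that's the common total.
The known cells in column 5 total 31, leaving 43 − 31 = 12 for the blank.
The known cells in row 5 total 27, leaving 43 − 27 = 16 for the blank.
The known cells in row 3 total 32, leaving 43 − 32 = 11 for the blank.
The known cells in column 2 total 68, leaving 43 − 68 = -25 for the blank.
The known cells in row 6 total 41, leaving 43 − 41 = 2 for the blank.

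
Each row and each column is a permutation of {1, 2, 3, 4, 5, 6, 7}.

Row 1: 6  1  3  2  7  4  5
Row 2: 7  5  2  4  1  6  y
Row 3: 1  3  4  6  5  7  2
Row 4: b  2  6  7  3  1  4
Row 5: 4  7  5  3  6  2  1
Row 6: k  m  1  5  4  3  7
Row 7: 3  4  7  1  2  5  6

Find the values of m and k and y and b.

m = 6, k = 2, y = 3, b = 5

At (row 2, col 7): row 2 already has {1, 2, 4, 5, 6, 7}, so the value is 3.
At (row 6, col 2): column 2 already has {1, 2, 3, 4, 5, 7}, so the value is 6.
Cell (6,1): row 6 already has {1, 3, 4, 5, 6, 7} → 2.
For row 4, column 1: row 4 already has {1, 2, 3, 4, 6, 7}; that leaves 5.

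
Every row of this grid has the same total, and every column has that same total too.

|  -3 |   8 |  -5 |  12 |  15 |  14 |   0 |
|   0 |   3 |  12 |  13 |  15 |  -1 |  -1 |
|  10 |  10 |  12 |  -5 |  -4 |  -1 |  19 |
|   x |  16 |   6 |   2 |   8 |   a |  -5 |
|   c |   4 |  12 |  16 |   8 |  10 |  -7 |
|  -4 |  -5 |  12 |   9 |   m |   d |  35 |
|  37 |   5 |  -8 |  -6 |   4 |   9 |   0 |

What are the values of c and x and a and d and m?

Rows 1 and 2 both sum to 41, so that's the common total.
Row 5: 4 + 12 + 16 + 8 + 10 − 7 = 43, so its missing entry is 41 − 43 = -2.
Column 5: 15 + 15 − 4 + 8 + 8 + 4 = 46, so its missing entry is 41 − 46 = -5.
Row 6: -4 − 5 + 12 + 9 − 5 + 35 = 42, so its missing entry is 41 − 42 = -1.
Column 1: -3 + 0 + 10 − 2 − 4 + 37 = 38, so its missing entry is 41 − 38 = 3.
Row 4: 3 + 16 + 6 + 2 + 8 − 5 = 30, so its missing entry is 41 − 30 = 11.

c = -2, x = 3, a = 11, d = -1, m = -5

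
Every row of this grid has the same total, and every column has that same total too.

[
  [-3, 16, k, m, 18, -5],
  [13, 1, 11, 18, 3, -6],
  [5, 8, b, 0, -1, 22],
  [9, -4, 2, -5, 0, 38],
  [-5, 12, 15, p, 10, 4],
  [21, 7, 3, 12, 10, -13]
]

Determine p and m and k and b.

Rows 2 and 4 both sum to 40, so that's the common total.
Row 3 has 5 + 8 + 0 − 1 + 22 = 34; the blank must be 40 − 34 = 6.
Column 3 has 11 + 6 + 2 + 15 + 3 = 37; the blank must be 40 − 37 = 3.
Row 1 has -3 + 16 + 3 + 18 − 5 = 29; the blank must be 40 − 29 = 11.
Row 5 has -5 + 12 + 15 + 10 + 4 = 36; the blank must be 40 − 36 = 4.

p = 4, m = 11, k = 3, b = 6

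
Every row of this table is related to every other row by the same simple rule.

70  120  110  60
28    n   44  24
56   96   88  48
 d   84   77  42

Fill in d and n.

d = 49, n = 48

Each row is a constant multiple of every other row — this is a multiplication table with the headers hidden.
Row 4 is 77/110 = 7/10 times row 1, so its entry in column 1 is 70 × 7/10 = 49.
Row 2 is 44/110 = 2/5 times row 1, so its entry in column 2 is 120 × 2/5 = 48.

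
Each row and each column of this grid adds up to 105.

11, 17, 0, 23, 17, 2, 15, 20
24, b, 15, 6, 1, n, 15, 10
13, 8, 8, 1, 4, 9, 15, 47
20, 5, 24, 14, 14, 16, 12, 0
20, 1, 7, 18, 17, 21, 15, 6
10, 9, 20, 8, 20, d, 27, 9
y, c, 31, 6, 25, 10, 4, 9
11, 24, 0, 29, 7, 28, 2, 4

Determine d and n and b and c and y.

d = 2, n = 17, b = 17, c = 24, y = -4

Row 6 has 10 + 9 + 20 + 8 + 20 + 27 + 9 = 103; the blank must be 105 − 103 = 2.
Column 6 has 2 + 9 + 16 + 21 + 2 + 10 + 28 = 88; the blank must be 105 − 88 = 17.
Row 2 has 24 + 15 + 6 + 1 + 17 + 15 + 10 = 88; the blank must be 105 − 88 = 17.
Column 2 has 17 + 17 + 8 + 5 + 1 + 9 + 24 = 81; the blank must be 105 − 81 = 24.
Row 7 has 24 + 31 + 6 + 25 + 10 + 4 + 9 = 109; the blank must be 105 − 109 = -4.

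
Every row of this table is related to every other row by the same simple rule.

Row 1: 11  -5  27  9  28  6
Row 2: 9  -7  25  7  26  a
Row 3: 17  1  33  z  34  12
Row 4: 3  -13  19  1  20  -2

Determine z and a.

The difference between any two rows is the same in every column — this is an addition table with the headers hidden.
Row 3 minus row 1 is 17 − 11 = 6, so its entry in column 4 is 9 + 6 = 15.
Row 2 minus row 1 is 9 − 11 = -2, so its entry in column 6 is 6 + (-2) = 4.

z = 15, a = 4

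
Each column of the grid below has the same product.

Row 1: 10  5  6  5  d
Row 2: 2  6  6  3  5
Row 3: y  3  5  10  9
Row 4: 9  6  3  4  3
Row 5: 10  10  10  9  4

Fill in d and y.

Columns 3 and 4 each multiply to 5400, so every column has product 5400.
Column 5: 5×9×3×4 = 540, so the missing entry is 5400 ÷ 540 = 10.
Column 1: 10×2×9×10 = 1800, so the missing entry is 5400 ÷ 1800 = 3.

d = 10, y = 3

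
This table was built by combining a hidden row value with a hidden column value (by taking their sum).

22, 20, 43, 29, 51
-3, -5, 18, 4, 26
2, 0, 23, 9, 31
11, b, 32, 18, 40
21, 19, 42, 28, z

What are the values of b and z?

b = 9, z = 50

The difference between any two rows is the same in every column — this is an addition table with the headers hidden.
Row 4 minus row 1 is 11 − 22 = -11, so its entry in column 2 is 20 + (-11) = 9.
Row 5 minus row 1 is 21 − 22 = -1, so its entry in column 5 is 51 + (-1) = 50.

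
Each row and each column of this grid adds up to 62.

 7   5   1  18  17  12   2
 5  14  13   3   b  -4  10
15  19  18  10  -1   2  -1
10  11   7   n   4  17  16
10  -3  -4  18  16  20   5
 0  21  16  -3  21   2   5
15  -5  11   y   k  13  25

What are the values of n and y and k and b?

The known cells in row 4 total 65, leaving 62 − 65 = -3 for the blank.
The known cells in row 2 total 41, leaving 62 − 41 = 21 for the blank.
The known cells in column 5 total 78, leaving 62 − 78 = -16 for the blank.
The known cells in row 7 total 43, leaving 62 − 43 = 19 for the blank.

n = -3, y = 19, k = -16, b = 21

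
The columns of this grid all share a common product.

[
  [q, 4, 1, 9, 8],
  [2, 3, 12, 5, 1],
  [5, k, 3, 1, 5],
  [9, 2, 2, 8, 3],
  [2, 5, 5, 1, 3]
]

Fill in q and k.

q = 2, k = 3

Columns 3 and 5 each multiply to 360, so every column has product 360.
Column 1: 2×5×9×2 = 180, so the missing entry is 360 ÷ 180 = 2.
Column 2: 4×3×2×5 = 120, so the missing entry is 360 ÷ 120 = 3.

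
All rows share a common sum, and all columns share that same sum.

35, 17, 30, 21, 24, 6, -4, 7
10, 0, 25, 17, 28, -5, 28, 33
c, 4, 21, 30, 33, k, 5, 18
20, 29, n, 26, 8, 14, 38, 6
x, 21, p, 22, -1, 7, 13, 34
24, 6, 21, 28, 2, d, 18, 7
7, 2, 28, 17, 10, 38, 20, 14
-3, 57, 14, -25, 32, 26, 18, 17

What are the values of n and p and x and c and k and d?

n = -5, p = 2, x = 38, c = 5, k = 20, d = 30

Rows 1 and 2 both sum to 136, so that's the common total.
Row 6 has 24 + 6 + 21 + 28 + 2 + 18 + 7 = 106; the blank must be 136 − 106 = 30.
Row 4 has 20 + 29 + 26 + 8 + 14 + 38 + 6 = 141; the blank must be 136 − 141 = -5.
Column 3 has 30 + 25 + 21 − 5 + 21 + 28 + 14 = 134; the blank must be 136 − 134 = 2.
Row 5 has 21 + 2 + 22 − 1 + 7 + 13 + 34 = 98; the blank must be 136 − 98 = 38.
Column 1 has 35 + 10 + 20 + 38 + 24 + 7 − 3 = 131; the blank must be 136 − 131 = 5.
Row 3 has 5 + 4 + 21 + 30 + 33 + 5 + 18 = 116; the blank must be 136 − 116 = 20.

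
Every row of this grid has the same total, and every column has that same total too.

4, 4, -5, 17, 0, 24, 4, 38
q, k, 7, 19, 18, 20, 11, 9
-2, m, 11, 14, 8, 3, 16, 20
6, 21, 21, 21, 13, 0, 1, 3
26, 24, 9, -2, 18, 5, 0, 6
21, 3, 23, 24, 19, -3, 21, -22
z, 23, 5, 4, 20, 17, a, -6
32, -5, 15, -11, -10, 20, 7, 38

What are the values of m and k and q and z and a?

m = 16, k = 0, q = 2, z = -3, a = 26

Rows 1 and 4 both sum to 86, so that's the common total.
Row 3: -2 + 11 + 14 + 8 + 3 + 16 + 20 = 70, so its missing entry is 86 − 70 = 16.
Column 2: 4 + 16 + 21 + 24 + 3 + 23 − 5 = 86, so its missing entry is 86 − 86 = 0.
Column 7: 4 + 11 + 16 + 1 + 0 + 21 + 7 = 60, so its missing entry is 86 − 60 = 26.
Row 7: 23 + 5 + 4 + 20 + 17 + 26 − 6 = 89, so its missing entry is 86 − 89 = -3.
Row 2: 0 + 7 + 19 + 18 + 20 + 11 + 9 = 84, so its missing entry is 86 − 84 = 2.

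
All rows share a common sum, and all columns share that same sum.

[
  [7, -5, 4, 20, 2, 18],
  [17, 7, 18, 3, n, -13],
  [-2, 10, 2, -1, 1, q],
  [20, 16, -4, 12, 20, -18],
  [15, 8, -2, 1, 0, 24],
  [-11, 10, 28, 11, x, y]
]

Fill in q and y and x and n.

Rows 1 and 4 both sum to 46, so that's the common total.
The known cells in row 3 total 10, leaving 46 − 10 = 36 for the blank.
The known cells in row 2 total 32, leaving 46 − 32 = 14 for the blank.
The known cells in column 5 total 37, leaving 46 − 37 = 9 for the blank.
The known cells in row 6 total 47, leaving 46 − 47 = -1 for the blank.

q = 36, y = -1, x = 9, n = 14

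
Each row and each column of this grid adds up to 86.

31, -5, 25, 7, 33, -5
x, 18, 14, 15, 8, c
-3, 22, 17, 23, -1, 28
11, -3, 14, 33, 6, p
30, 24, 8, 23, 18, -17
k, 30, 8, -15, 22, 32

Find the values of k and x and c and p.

Row 6 has 30 + 8 − 15 + 22 + 32 = 77; the blank must be 86 − 77 = 9.
Column 1 has 31 − 3 + 11 + 30 + 9 = 78; the blank must be 86 − 78 = 8.
Row 4 has 11 − 3 + 14 + 33 + 6 = 61; the blank must be 86 − 61 = 25.
Row 2 has 8 + 18 + 14 + 15 + 8 = 63; the blank must be 86 − 63 = 23.

k = 9, x = 8, c = 23, p = 25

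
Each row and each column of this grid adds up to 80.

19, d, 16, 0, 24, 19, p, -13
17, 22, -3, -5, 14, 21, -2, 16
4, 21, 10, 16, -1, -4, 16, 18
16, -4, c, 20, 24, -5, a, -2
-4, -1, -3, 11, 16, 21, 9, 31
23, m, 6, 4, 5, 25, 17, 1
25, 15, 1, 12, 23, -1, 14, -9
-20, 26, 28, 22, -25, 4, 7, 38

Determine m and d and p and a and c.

m = -1, d = 2, p = 13, a = 6, c = 25

The known cells in row 6 total 81, leaving 80 − 81 = -1 for the blank.
The known cells in column 2 total 78, leaving 80 − 78 = 2 for the blank.
The known cells in row 1 total 67, leaving 80 − 67 = 13 for the blank.
The known cells in column 7 total 74, leaving 80 − 74 = 6 for the blank.
The known cells in row 4 total 55, leaving 80 − 55 = 25 for the blank.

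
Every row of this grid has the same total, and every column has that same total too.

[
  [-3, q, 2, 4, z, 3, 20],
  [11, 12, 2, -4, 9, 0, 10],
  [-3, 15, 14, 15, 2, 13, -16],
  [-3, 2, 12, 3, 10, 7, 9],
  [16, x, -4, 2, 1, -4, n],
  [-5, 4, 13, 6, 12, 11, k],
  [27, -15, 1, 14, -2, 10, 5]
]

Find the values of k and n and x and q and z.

k = -1, n = 13, x = 16, q = 6, z = 8

Rows 2 and 3 both sum to 40, so that's the common total.
The known cells in column 5 total 32, leaving 40 − 32 = 8 for the blank.
The known cells in row 1 total 34, leaving 40 − 34 = 6 for the blank.
The known cells in row 6 total 41, leaving 40 − 41 = -1 for the blank.
The known cells in column 7 total 27, leaving 40 − 27 = 13 for the blank.
The known cells in row 5 total 24, leaving 40 − 24 = 16 for the blank.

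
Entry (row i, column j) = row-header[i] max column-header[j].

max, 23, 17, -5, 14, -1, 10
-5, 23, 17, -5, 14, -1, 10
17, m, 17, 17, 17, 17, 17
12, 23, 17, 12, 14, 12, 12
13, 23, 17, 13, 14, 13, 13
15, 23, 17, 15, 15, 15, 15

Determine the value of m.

max(17, 23) = 23.

23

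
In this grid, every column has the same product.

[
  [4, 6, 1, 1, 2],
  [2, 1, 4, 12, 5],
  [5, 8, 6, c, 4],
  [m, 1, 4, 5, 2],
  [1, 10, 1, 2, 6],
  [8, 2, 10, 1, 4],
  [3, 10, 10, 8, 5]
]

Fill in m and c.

Columns 2 and 3 each multiply to 9600, so every column has product 9600.
Column 1: 4×2×5×1×8×3 = 960, so the missing entry is 9600 ÷ 960 = 10.
Column 4: 1×12×5×2×1×8 = 960, so the missing entry is 9600 ÷ 960 = 10.

m = 10, c = 10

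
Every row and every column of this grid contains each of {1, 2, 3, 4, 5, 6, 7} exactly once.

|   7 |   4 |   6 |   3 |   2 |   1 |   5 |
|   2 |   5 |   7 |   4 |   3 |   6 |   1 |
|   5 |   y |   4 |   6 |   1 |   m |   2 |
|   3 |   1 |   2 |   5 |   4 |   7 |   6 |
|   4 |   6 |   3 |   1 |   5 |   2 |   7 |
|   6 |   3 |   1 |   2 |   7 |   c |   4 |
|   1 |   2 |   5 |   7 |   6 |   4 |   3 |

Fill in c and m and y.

At (row 3, col 2): column 2 already has {1, 2, 3, 4, 5, 6}, so the value is 7.
At (row 3, col 6): row 3 already has {1, 2, 4, 5, 6, 7}, so the value is 3.
Cell (6,6): row 6 already has {1, 2, 3, 4, 6, 7} → 5.

c = 5, m = 3, y = 7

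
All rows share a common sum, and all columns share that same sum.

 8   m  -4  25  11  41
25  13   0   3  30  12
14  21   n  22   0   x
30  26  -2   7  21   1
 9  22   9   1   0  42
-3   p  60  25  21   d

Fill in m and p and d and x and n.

Rows 2 and 4 both sum to 83, so that's the common total.
Row 1: 8 − 4 + 25 + 11 + 41 = 81, so its missing entry is 83 − 81 = 2.
Column 2: 2 + 13 + 21 + 26 + 22 = 84, so its missing entry is 83 − 84 = -1.
Row 6: -3 − 1 + 60 + 25 + 21 = 102, so its missing entry is 83 − 102 = -19.
Column 3: -4 + 0 − 2 + 9 + 60 = 63, so its missing entry is 83 − 63 = 20.
Row 3: 14 + 21 + 20 + 22 + 0 = 77, so its missing entry is 83 − 77 = 6.

m = 2, p = -1, d = -19, x = 6, n = 20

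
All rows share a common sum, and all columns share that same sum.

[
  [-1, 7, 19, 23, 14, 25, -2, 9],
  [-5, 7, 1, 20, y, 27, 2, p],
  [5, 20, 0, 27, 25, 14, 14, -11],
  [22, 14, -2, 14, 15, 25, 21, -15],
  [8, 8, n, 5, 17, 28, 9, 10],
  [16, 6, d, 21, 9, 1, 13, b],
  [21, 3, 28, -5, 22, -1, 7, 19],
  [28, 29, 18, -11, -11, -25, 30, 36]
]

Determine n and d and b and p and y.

Rows 1 and 3 both sum to 94, so that's the common total.
Column 5: 14 + 25 + 15 + 17 + 9 + 22 − 11 = 91, so its missing entry is 94 − 91 = 3.
Row 5: 8 + 8 + 5 + 17 + 28 + 9 + 10 = 85, so its missing entry is 94 − 85 = 9.
Row 2: -5 + 7 + 1 + 20 + 3 + 27 + 2 = 55, so its missing entry is 94 − 55 = 39.
Column 8: 9 + 39 − 11 − 15 + 10 + 19 + 36 = 87, so its missing entry is 94 − 87 = 7.
Row 6: 16 + 6 + 21 + 9 + 1 + 13 + 7 = 73, so its missing entry is 94 − 73 = 21.

n = 9, d = 21, b = 7, p = 39, y = 3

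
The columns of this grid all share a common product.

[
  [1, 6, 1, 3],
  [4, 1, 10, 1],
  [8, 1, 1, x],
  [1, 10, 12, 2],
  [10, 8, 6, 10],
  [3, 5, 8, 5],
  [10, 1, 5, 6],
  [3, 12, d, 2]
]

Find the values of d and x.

d = 1, x = 8

Columns 1 and 2 each multiply to 28800, so every column has product 28800.
Column 3: 1×10×1×12×6×8×5 = 28800, so the missing entry is 28800 ÷ 28800 = 1.
Column 4: 3×1×2×10×5×6×2 = 3600, so the missing entry is 28800 ÷ 3600 = 8.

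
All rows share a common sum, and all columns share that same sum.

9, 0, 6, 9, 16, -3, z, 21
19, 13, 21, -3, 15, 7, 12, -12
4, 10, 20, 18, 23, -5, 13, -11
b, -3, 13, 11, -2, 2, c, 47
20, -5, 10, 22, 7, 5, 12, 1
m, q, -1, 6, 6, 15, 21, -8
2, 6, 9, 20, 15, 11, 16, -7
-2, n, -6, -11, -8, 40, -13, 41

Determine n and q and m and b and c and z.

Rows 2 and 3 both sum to 72, so that's the common total.
Row 8 has -2 − 6 − 11 − 8 + 40 − 13 + 41 = 41; the blank must be 72 − 41 = 31.
Column 2 has 0 + 13 + 10 − 3 − 5 + 6 + 31 = 52; the blank must be 72 − 52 = 20.
Row 1 has 9 + 0 + 6 + 9 + 16 − 3 + 21 = 58; the blank must be 72 − 58 = 14.
Row 6 has 20 − 1 + 6 + 6 + 15 + 21 − 8 = 59; the blank must be 72 − 59 = 13.
Column 1 has 9 + 19 + 4 + 20 + 13 + 2 − 2 = 65; the blank must be 72 − 65 = 7.
Row 4 has 7 − 3 + 13 + 11 − 2 + 2 + 47 = 75; the blank must be 72 − 75 = -3.

n = 31, q = 20, m = 13, b = 7, c = -3, z = 14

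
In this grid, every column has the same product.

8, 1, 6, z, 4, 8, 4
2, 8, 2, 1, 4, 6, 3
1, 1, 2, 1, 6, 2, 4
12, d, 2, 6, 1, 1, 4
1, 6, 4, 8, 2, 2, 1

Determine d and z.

Columns 1 and 5 each multiply to 192, so every column has product 192.
Column 2: 1×8×1×6 = 48, so the missing entry is 192 ÷ 48 = 4.
Column 4: 1×1×6×8 = 48, so the missing entry is 192 ÷ 48 = 4.

d = 4, z = 4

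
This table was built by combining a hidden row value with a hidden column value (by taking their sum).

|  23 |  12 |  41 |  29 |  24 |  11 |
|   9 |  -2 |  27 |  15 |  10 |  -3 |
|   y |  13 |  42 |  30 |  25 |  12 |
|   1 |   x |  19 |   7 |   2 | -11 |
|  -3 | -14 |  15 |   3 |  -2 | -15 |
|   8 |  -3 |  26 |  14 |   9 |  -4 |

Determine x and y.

The difference between any two rows is the same in every column — this is an addition table with the headers hidden.
Row 4 minus row 1 is 2 − 24 = -22, so its entry in column 2 is 12 + (-22) = -10.
Row 3 minus row 1 is 25 − 24 = 1, so its entry in column 1 is 23 + 1 = 24.

x = -10, y = 24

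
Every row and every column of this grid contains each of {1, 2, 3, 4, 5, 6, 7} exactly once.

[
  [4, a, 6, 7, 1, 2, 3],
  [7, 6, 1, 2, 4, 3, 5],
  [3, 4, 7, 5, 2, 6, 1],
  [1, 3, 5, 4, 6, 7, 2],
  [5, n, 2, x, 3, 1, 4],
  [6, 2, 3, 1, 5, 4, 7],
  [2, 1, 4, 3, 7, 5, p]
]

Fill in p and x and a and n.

At (row 1, col 2): row 1 already has {1, 2, 3, 4, 6, 7}, so the value is 5.
At (row 5, col 2): column 2 already has {1, 2, 3, 4, 5, 6}, so the value is 7.
At (row 7, col 7): row 7 already has {1, 2, 3, 4, 5, 7}, so the value is 6.
At (row 5, col 4): row 5 already has {1, 2, 3, 4, 5, 7}, so the value is 6.

p = 6, x = 6, a = 5, n = 7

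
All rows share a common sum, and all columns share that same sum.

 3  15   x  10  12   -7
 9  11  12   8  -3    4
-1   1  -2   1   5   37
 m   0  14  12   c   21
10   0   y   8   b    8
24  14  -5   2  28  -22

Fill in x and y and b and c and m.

Rows 2 and 3 both sum to 41, so that's the common total.
Column 1 has 3 + 9 − 1 + 10 + 24 = 45; the blank must be 41 − 45 = -4.
Row 4 has -4 + 0 + 14 + 12 + 21 = 43; the blank must be 41 − 43 = -2.
Column 5 has 12 − 3 + 5 − 2 + 28 = 40; the blank must be 41 − 40 = 1.
Row 5 has 10 + 0 + 8 + 1 + 8 = 27; the blank must be 41 − 27 = 14.
Row 1 has 3 + 15 + 10 + 12 − 7 = 33; the blank must be 41 − 33 = 8.

x = 8, y = 14, b = 1, c = -2, m = -4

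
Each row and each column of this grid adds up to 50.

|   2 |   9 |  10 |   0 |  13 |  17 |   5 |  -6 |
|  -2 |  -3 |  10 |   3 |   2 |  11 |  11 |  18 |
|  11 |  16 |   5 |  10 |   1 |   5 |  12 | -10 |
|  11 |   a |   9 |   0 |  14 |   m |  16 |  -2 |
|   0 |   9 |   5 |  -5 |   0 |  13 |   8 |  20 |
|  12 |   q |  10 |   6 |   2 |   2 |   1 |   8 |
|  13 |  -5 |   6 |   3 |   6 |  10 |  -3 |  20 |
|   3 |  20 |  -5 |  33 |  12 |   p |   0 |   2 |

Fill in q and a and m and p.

The known cells in row 8 total 65, leaving 50 − 65 = -15 for the blank.
The known cells in row 6 total 41, leaving 50 − 41 = 9 for the blank.
The known cells in column 2 total 55, leaving 50 − 55 = -5 for the blank.
The known cells in row 4 total 43, leaving 50 − 43 = 7 for the blank.

q = 9, a = -5, m = 7, p = -15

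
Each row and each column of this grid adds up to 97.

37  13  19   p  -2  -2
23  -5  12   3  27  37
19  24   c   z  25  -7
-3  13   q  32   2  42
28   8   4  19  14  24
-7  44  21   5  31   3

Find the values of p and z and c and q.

Row 4 has -3 + 13 + 32 + 2 + 42 = 86; the blank must be 97 − 86 = 11.
Row 1 has 37 + 13 + 19 − 2 − 2 = 65; the blank must be 97 − 65 = 32.
Column 4 has 32 + 3 + 32 + 19 + 5 = 91; the blank must be 97 − 91 = 6.
Row 3 has 19 + 24 + 6 + 25 − 7 = 67; the blank must be 97 − 67 = 30.

p = 32, z = 6, c = 30, q = 11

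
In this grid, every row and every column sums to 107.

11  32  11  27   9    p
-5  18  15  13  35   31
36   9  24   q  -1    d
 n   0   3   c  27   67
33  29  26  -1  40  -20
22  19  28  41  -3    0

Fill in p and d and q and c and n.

p = 17, d = 12, q = 27, c = 0, n = 10

The known cells in column 1 total 97, leaving 107 − 97 = 10 for the blank.
The known cells in row 4 total 107, leaving 107 − 107 = 0 for the blank.
The known cells in column 4 total 80, leaving 107 − 80 = 27 for the blank.
The known cells in row 1 total 90, leaving 107 − 90 = 17 for the blank.
The known cells in row 3 total 95, leaving 107 − 95 = 12 for the blank.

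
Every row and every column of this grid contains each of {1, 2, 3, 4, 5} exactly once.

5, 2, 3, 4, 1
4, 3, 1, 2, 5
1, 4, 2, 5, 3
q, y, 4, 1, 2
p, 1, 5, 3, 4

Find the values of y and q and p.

At (row 4, col 2): column 2 already has {1, 2, 3, 4}, so the value is 5.
For row 5, column 1: row 5 already has {1, 3, 4, 5}; that leaves 2.
For row 4, column 1: row 4 already has {1, 2, 4, 5}; that leaves 3.

y = 5, q = 3, p = 2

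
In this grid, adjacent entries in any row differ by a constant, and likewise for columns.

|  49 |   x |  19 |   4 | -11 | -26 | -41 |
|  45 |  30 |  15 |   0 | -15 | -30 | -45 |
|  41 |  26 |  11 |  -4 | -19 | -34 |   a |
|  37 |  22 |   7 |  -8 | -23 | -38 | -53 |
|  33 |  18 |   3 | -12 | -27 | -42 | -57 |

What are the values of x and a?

Along each row the entries change by -15 per step; down each column they change by -4.
Row 1: from 49 at column 1, stepping by -15 to column 2 gives 34.
Row 3: from 41 at column 1, stepping by -15 to column 7 gives -49.

x = 34, a = -49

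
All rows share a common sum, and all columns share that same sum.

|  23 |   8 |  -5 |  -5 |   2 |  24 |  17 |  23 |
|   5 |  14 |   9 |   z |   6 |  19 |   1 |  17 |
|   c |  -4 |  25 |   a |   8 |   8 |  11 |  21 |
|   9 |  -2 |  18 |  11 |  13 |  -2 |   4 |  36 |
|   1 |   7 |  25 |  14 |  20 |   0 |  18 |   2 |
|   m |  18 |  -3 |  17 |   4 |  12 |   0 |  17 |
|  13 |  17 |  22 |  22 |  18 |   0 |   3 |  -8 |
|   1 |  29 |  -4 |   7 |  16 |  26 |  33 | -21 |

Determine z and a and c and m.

z = 16, a = 5, c = 13, m = 22

Rows 1 and 4 both sum to 87, so that's the common total.
The known cells in row 6 total 65, leaving 87 − 65 = 22 for the blank.
The known cells in row 2 total 71, leaving 87 − 71 = 16 for the blank.
The known cells in column 4 total 82, leaving 87 − 82 = 5 for the blank.
The known cells in row 3 total 74, leaving 87 − 74 = 13 for the blank.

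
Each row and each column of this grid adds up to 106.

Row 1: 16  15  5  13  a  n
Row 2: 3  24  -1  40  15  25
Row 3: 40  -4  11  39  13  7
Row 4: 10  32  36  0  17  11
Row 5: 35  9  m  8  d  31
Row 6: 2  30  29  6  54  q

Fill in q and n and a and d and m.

q = -15, n = 47, a = 10, d = -3, m = 26

Row 6: 2 + 30 + 29 + 6 + 54 = 121, so its missing entry is 106 − 121 = -15.
Column 3: 5 − 1 + 11 + 36 + 29 = 80, so its missing entry is 106 − 80 = 26.
Row 5: 35 + 9 + 26 + 8 + 31 = 109, so its missing entry is 106 − 109 = -3.
Column 5: 15 + 13 + 17 − 3 + 54 = 96, so its missing entry is 106 − 96 = 10.
Row 1: 16 + 15 + 5 + 13 + 10 = 59, so its missing entry is 106 − 59 = 47.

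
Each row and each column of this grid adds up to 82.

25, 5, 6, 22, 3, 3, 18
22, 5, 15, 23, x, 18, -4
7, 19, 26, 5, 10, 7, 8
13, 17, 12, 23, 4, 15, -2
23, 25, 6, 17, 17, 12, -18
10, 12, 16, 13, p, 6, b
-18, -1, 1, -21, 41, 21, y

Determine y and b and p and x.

Row 7 has -18 − 1 + 1 − 21 + 41 + 21 = 23; the blank must be 82 − 23 = 59.
Column 7 has 18 − 4 + 8 − 2 − 18 + 59 = 61; the blank must be 82 − 61 = 21.
Row 6 has 10 + 12 + 16 + 13 + 6 + 21 = 78; the blank must be 82 − 78 = 4.
Row 2 has 22 + 5 + 15 + 23 + 18 − 4 = 79; the blank must be 82 − 79 = 3.

y = 59, b = 21, p = 4, x = 3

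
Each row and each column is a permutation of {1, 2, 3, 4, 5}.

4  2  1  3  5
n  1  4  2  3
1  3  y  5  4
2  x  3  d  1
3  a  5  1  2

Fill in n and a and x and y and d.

n = 5, a = 4, x = 5, y = 2, d = 4

At (row 4, col 4): column 4 already has {1, 2, 3, 5}, so the value is 4.
At (row 4, col 2): row 4 already has {1, 2, 3, 4}, so the value is 5.
Cell (3,3): row 3 already has {1, 3, 4, 5} → 2.
At (row 2, col 1): row 2 already has {1, 2, 3, 4}, so the value is 5.
For row 5, column 2: row 5 already has {1, 2, 3, 5}; that leaves 4.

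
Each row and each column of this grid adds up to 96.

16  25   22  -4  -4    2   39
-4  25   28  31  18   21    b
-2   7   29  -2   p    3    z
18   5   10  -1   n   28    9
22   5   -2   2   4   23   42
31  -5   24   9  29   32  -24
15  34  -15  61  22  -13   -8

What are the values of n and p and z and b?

n = 27, p = 0, z = 61, b = -23

The known cells in row 2 total 119, leaving 96 − 119 = -23 for the blank.
The known cells in column 7 total 35, leaving 96 − 35 = 61 for the blank.
The known cells in row 3 total 96, leaving 96 − 96 = 0 for the blank.
The known cells in row 4 total 69, leaving 96 − 69 = 27 for the blank.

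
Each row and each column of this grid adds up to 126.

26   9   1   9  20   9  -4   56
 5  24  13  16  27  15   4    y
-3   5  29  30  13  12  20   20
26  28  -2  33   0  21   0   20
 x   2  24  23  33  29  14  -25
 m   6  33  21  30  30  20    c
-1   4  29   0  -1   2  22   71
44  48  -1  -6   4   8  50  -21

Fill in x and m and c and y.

x = 26, m = 3, c = -17, y = 22

Row 2: 5 + 24 + 13 + 16 + 27 + 15 + 4 = 104, so its missing entry is 126 − 104 = 22.
Row 5: 2 + 24 + 23 + 33 + 29 + 14 − 25 = 100, so its missing entry is 126 − 100 = 26.
Column 1: 26 + 5 − 3 + 26 + 26 − 1 + 44 = 123, so its missing entry is 126 − 123 = 3.
Row 6: 3 + 6 + 33 + 21 + 30 + 30 + 20 = 143, so its missing entry is 126 − 143 = -17.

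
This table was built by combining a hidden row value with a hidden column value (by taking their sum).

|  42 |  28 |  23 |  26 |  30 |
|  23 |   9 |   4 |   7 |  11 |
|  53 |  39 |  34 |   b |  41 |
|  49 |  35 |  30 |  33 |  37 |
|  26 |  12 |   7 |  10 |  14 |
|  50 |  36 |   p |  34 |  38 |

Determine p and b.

The difference between any two rows is the same in every column — this is an addition table with the headers hidden.
Row 6 minus row 1 is 50 − 42 = 8, so its entry in column 3 is 23 + 8 = 31.
Row 3 minus row 1 is 53 − 42 = 11, so its entry in column 4 is 26 + 11 = 37.

p = 31, b = 37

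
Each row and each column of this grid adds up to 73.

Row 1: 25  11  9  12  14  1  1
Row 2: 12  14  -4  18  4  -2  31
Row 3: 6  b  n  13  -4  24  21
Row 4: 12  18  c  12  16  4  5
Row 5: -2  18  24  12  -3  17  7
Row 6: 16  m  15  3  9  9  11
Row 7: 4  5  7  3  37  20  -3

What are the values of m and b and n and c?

Row 4: 12 + 18 + 12 + 16 + 4 + 5 = 67, so its missing entry is 73 − 67 = 6.
Row 6: 16 + 15 + 3 + 9 + 9 + 11 = 63, so its missing entry is 73 − 63 = 10.
Column 2: 11 + 14 + 18 + 18 + 10 + 5 = 76, so its missing entry is 73 − 76 = -3.
Row 3: 6 − 3 + 13 − 4 + 24 + 21 = 57, so its missing entry is 73 − 57 = 16.

m = 10, b = -3, n = 16, c = 6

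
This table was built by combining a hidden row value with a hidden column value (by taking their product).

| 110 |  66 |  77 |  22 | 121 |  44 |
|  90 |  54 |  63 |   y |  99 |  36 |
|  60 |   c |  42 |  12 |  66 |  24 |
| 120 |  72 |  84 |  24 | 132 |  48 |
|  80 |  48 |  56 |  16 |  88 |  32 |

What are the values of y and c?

y = 18, c = 36

Each row is a constant multiple of every other row — this is a multiplication table with the headers hidden.
Row 2 is 36/44 = 9/11 times row 1, so its entry in column 4 is 22 × 9/11 = 18.
Row 3 is 24/44 = 6/11 times row 1, so its entry in column 2 is 66 × 6/11 = 36.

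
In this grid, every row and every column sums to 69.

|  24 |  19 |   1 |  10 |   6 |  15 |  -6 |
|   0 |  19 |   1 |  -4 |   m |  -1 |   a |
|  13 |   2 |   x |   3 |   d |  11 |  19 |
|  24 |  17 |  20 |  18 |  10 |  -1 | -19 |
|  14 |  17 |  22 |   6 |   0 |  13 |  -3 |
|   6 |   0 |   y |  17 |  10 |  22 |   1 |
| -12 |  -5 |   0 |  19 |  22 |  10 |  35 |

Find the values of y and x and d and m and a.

y = 13, x = 12, d = 9, m = 12, a = 42

Column 7: -6 + 19 − 19 − 3 + 1 + 35 = 27, so its missing entry is 69 − 27 = 42.
Row 2: 0 + 19 + 1 − 4 − 1 + 42 = 57, so its missing entry is 69 − 57 = 12.
Column 5: 6 + 12 + 10 + 0 + 10 + 22 = 60, so its missing entry is 69 − 60 = 9.
Row 3: 13 + 2 + 3 + 9 + 11 + 19 = 57, so its missing entry is 69 − 57 = 12.
Row 6: 6 + 0 + 17 + 10 + 22 + 1 = 56, so its missing entry is 69 − 56 = 13.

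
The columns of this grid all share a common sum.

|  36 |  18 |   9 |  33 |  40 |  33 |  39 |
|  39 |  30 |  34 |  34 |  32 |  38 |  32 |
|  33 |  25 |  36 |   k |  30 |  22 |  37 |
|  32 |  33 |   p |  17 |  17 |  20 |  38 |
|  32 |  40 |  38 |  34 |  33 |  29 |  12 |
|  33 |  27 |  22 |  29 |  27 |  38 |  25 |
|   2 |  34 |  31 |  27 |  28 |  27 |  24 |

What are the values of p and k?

p = 37, k = 33

Columns 2 and 5 both add up to 207, so every column sums to 207.
Column 3: 9 + 34 + 36 + 38 + 22 + 31 = 170, so the missing entry is 207 − 170 = 37.
Column 4: 33 + 34 + 17 + 34 + 29 + 27 = 174, so the missing entry is 207 − 174 = 33.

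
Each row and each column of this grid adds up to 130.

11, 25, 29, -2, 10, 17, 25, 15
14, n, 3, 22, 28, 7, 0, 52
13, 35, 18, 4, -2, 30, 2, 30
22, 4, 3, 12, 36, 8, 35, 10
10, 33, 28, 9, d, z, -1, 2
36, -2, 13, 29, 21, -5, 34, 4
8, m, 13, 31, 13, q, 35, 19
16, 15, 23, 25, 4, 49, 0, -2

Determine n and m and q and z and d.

Column 5 has 10 + 28 − 2 + 36 + 21 + 13 + 4 = 110; the blank must be 130 − 110 = 20.
Row 2 has 14 + 3 + 22 + 28 + 7 + 0 + 52 = 126; the blank must be 130 − 126 = 4.
Column 2 has 25 + 4 + 35 + 4 + 33 − 2 + 15 = 114; the blank must be 130 − 114 = 16.
Row 7 has 8 + 16 + 13 + 31 + 13 + 35 + 19 = 135; the blank must be 130 − 135 = -5.
Row 5 has 10 + 33 + 28 + 9 + 20 − 1 + 2 = 101; the blank must be 130 − 101 = 29.

n = 4, m = 16, q = -5, z = 29, d = 20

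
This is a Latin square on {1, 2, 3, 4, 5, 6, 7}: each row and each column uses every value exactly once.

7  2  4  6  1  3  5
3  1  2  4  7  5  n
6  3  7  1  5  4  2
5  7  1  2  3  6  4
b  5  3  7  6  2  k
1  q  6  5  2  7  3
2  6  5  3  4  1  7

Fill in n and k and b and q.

n = 6, k = 1, b = 4, q = 4

For row 2, column 7: row 2 already has {1, 2, 3, 4, 5, 7}; that leaves 6.
For row 5, column 7: column 7 already has {2, 3, 4, 5, 6, 7}; that leaves 1.
Cell (5,1): row 5 already has {1, 2, 3, 5, 6, 7} → 4.
For row 6, column 2: row 6 already has {1, 2, 3, 5, 6, 7}; that leaves 4.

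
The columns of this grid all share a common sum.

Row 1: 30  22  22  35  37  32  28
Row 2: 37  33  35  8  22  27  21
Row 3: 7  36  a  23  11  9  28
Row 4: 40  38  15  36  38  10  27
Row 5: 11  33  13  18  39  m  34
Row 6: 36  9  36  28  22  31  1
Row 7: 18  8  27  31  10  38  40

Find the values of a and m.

a = 31, m = 32

The complete columns each total 179.
Column 3 is missing 179 − 148 = 31 (since 22 + 35 + 15 + 13 + 36 + 27 = 148).
Column 6 is missing 179 − 147 = 32 (since 32 + 27 + 9 + 10 + 31 + 38 = 147).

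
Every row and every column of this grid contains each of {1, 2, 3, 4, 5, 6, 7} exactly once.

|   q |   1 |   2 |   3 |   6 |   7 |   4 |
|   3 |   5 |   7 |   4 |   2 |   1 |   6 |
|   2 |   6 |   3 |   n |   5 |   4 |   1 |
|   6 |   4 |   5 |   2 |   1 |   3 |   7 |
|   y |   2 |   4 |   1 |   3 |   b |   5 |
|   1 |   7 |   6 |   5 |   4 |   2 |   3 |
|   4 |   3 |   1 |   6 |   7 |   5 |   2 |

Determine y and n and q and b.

Cell (3,4): row 3 already has {1, 2, 3, 4, 5, 6} → 7.
For row 5, column 6: column 6 already has {1, 2, 3, 4, 5, 7}; that leaves 6.
At (row 5, col 1): row 5 already has {1, 2, 3, 4, 5, 6}, so the value is 7.
At (row 1, col 1): row 1 already has {1, 2, 3, 4, 6, 7}, so the value is 5.

y = 7, n = 7, q = 5, b = 6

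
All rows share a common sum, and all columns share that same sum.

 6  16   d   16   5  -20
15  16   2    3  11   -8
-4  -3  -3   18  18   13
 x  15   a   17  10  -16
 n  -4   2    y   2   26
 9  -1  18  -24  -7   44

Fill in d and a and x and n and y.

Rows 2 and 3 both sum to 39, so that's the common total.
Column 4 has 16 + 3 + 18 + 17 − 24 = 30; the blank must be 39 − 30 = 9.
Row 5 has -4 + 2 + 9 + 2 + 26 = 35; the blank must be 39 − 35 = 4.
Column 1 has 6 + 15 − 4 + 4 + 9 = 30; the blank must be 39 − 30 = 9.
Row 1 has 6 + 16 + 16 + 5 − 20 = 23; the blank must be 39 − 23 = 16.
Row 4 has 9 + 15 + 17 + 10 − 16 = 35; the blank must be 39 − 35 = 4.

d = 16, a = 4, x = 9, n = 4, y = 9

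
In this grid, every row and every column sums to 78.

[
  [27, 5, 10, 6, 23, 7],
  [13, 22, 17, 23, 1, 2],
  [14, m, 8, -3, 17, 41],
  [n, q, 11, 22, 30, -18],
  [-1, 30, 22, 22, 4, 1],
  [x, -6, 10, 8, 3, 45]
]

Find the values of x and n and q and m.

x = 18, n = 7, q = 26, m = 1

Row 6: -6 + 10 + 8 + 3 + 45 = 60, so its missing entry is 78 − 60 = 18.
Row 3: 14 + 8 − 3 + 17 + 41 = 77, so its missing entry is 78 − 77 = 1.
Column 2: 5 + 22 + 1 + 30 − 6 = 52, so its missing entry is 78 − 52 = 26.
Row 4: 26 + 11 + 22 + 30 − 18 = 71, so its missing entry is 78 − 71 = 7.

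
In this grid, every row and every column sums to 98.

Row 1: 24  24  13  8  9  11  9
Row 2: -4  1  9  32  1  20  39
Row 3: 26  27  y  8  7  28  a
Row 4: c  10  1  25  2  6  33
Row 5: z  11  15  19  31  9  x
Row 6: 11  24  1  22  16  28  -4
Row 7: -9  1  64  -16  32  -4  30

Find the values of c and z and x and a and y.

c = 21, z = 29, x = -16, a = 7, y = -5

The known cells in row 4 total 77, leaving 98 − 77 = 21 for the blank.
The known cells in column 1 total 69, leaving 98 − 69 = 29 for the blank.
The known cells in row 5 total 114, leaving 98 − 114 = -16 for the blank.
The known cells in column 7 total 91, leaving 98 − 91 = 7 for the blank.
The known cells in row 3 total 103, leaving 98 − 103 = -5 for the blank.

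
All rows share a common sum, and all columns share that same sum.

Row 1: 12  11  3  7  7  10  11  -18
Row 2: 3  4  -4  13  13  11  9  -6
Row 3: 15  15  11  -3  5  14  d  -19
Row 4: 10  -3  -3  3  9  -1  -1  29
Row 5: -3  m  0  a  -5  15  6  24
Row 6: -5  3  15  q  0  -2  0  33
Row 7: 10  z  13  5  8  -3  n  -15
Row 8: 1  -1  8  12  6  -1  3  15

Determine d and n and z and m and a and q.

Rows 1 and 2 both sum to 43, so that's the common total.
Row 6: -5 + 3 + 15 + 0 − 2 + 0 + 33 = 44, so its missing entry is 43 − 44 = -1.
Column 4: 7 + 13 − 3 + 3 − 1 + 5 + 12 = 36, so its missing entry is 43 − 36 = 7.
Row 3: 15 + 15 + 11 − 3 + 5 + 14 − 19 = 38, so its missing entry is 43 − 38 = 5.
Column 7: 11 + 9 + 5 − 1 + 6 + 0 + 3 = 33, so its missing entry is 43 − 33 = 10.
Row 7: 10 + 13 + 5 + 8 − 3 + 10 − 15 = 28, so its missing entry is 43 − 28 = 15.
Row 5: -3 + 0 + 7 − 5 + 15 + 6 + 24 = 44, so its missing entry is 43 − 44 = -1.

d = 5, n = 10, z = 15, m = -1, a = 7, q = -1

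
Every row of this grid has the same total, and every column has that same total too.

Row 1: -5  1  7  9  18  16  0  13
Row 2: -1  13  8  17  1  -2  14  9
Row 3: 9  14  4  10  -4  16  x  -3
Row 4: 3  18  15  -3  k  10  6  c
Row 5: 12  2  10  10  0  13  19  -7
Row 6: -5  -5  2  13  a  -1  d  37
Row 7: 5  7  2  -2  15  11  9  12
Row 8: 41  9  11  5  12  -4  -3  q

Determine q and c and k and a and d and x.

Rows 1 and 2 both sum to 59, so that's the common total.
Row 8: 41 + 9 + 11 + 5 + 12 − 4 − 3 = 71, so its missing entry is 59 − 71 = -12.
Column 8: 13 + 9 − 3 − 7 + 37 + 12 − 12 = 49, so its missing entry is 59 − 49 = 10.
Row 4: 3 + 18 + 15 − 3 + 10 + 6 + 10 = 59, so its missing entry is 59 − 59 = 0.
Column 5: 18 + 1 − 4 + 0 + 0 + 15 + 12 = 42, so its missing entry is 59 − 42 = 17.
Row 3: 9 + 14 + 4 + 10 − 4 + 16 − 3 = 46, so its missing entry is 59 − 46 = 13.
Row 6: -5 − 5 + 2 + 13 + 17 − 1 + 37 = 58, so its missing entry is 59 − 58 = 1.

q = -12, c = 10, k = 0, a = 17, d = 1, x = 13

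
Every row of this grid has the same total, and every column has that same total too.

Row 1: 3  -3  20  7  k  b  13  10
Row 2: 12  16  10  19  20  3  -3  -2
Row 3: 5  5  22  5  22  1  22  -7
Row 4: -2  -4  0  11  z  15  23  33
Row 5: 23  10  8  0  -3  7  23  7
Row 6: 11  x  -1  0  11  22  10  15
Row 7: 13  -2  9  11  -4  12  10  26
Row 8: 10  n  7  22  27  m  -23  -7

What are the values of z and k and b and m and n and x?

Rows 2 and 3 both sum to 75, so that's the common total.
Row 4: -2 − 4 + 0 + 11 + 15 + 23 + 33 = 76, so its missing entry is 75 − 76 = -1.
Column 5: 20 + 22 − 1 − 3 + 11 − 4 + 27 = 72, so its missing entry is 75 − 72 = 3.
Row 6: 11 − 1 + 0 + 11 + 22 + 10 + 15 = 68, so its missing entry is 75 − 68 = 7.
Column 2: -3 + 16 + 5 − 4 + 10 + 7 − 2 = 29, so its missing entry is 75 − 29 = 46.
Row 1: 3 − 3 + 20 + 7 + 3 + 13 + 10 = 53, so its missing entry is 75 − 53 = 22.
Row 8: 10 + 46 + 7 + 22 + 27 − 23 − 7 = 82, so its missing entry is 75 − 82 = -7.

z = -1, k = 3, b = 22, m = -7, n = 46, x = 7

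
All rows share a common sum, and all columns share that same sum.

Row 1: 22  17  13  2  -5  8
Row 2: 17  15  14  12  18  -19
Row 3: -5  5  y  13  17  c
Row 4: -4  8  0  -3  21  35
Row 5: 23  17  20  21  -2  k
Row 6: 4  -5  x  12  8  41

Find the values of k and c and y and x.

Rows 1 and 2 both sum to 57, so that's the common total.
Row 6: 4 − 5 + 12 + 8 + 41 = 60, so its missing entry is 57 − 60 = -3.
Row 5: 23 + 17 + 20 + 21 − 2 = 79, so its missing entry is 57 − 79 = -22.
Column 6: 8 − 19 + 35 − 22 + 41 = 43, so its missing entry is 57 − 43 = 14.
Row 3: -5 + 5 + 13 + 17 + 14 = 44, so its missing entry is 57 − 44 = 13.

k = -22, c = 14, y = 13, x = -3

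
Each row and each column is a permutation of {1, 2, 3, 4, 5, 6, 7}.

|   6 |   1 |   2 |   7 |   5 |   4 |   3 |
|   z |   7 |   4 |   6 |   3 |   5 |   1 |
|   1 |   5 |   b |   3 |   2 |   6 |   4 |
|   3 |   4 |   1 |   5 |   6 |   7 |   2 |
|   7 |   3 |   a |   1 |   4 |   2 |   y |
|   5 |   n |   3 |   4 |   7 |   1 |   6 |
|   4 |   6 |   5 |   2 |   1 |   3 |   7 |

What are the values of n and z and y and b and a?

For row 5, column 7: column 7 already has {1, 2, 3, 4, 6, 7}; that leaves 5.
For row 6, column 2: row 6 already has {1, 3, 4, 5, 6, 7}; that leaves 2.
For row 5, column 3: row 5 already has {1, 2, 3, 4, 5, 7}; that leaves 6.
At (row 3, col 3): row 3 already has {1, 2, 3, 4, 5, 6}, so the value is 7.
Cell (2,1): row 2 already has {1, 3, 4, 5, 6, 7} → 2.

n = 2, z = 2, y = 5, b = 7, a = 6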